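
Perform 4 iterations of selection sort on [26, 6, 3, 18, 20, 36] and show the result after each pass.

Pass 1: Select minimum 3 at index 2, swap -> [3, 6, 26, 18, 20, 36]
Pass 2: Select minimum 6 at index 1, swap -> [3, 6, 26, 18, 20, 36]
Pass 3: Select minimum 18 at index 3, swap -> [3, 6, 18, 26, 20, 36]
Pass 4: Select minimum 20 at index 4, swap -> [3, 6, 18, 20, 26, 36]


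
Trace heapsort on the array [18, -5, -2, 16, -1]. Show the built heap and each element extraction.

Build heap: [18, 16, -2, -5, -1]
Extract 18: [16, -1, -2, -5, 18]
Extract 16: [-1, -5, -2, 16, 18]
Extract -1: [-2, -5, -1, 16, 18]
Extract -2: [-5, -2, -1, 16, 18]


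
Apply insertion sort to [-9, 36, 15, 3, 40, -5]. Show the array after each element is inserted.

First element -9 is already 'sorted'
Insert 36: shifted 0 elements -> [-9, 36, 15, 3, 40, -5]
Insert 15: shifted 1 elements -> [-9, 15, 36, 3, 40, -5]
Insert 3: shifted 2 elements -> [-9, 3, 15, 36, 40, -5]
Insert 40: shifted 0 elements -> [-9, 3, 15, 36, 40, -5]
Insert -5: shifted 4 elements -> [-9, -5, 3, 15, 36, 40]


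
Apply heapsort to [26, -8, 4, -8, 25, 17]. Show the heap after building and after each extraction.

Build heap: [26, 25, 17, -8, -8, 4]
Extract 26: [25, 4, 17, -8, -8, 26]
Extract 25: [17, 4, -8, -8, 25, 26]
Extract 17: [4, -8, -8, 17, 25, 26]
Extract 4: [-8, -8, 4, 17, 25, 26]
Extract -8: [-8, -8, 4, 17, 25, 26]


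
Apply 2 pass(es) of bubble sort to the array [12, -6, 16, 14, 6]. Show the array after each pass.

After pass 1: [-6, 12, 14, 6, 16] (3 swaps)
After pass 2: [-6, 12, 6, 14, 16] (1 swaps)
Total swaps: 4


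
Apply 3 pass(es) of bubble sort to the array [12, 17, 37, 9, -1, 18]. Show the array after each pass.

After pass 1: [12, 17, 9, -1, 18, 37] (3 swaps)
After pass 2: [12, 9, -1, 17, 18, 37] (2 swaps)
After pass 3: [9, -1, 12, 17, 18, 37] (2 swaps)
Total swaps: 7


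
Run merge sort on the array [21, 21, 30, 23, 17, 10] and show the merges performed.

Divide and conquer:
  Merge [21] + [30] -> [21, 30]
  Merge [21] + [21, 30] -> [21, 21, 30]
  Merge [17] + [10] -> [10, 17]
  Merge [23] + [10, 17] -> [10, 17, 23]
  Merge [21, 21, 30] + [10, 17, 23] -> [10, 17, 21, 21, 23, 30]


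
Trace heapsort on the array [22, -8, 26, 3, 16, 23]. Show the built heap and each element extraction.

Build heap: [26, 16, 23, 3, -8, 22]
Extract 26: [23, 16, 22, 3, -8, 26]
Extract 23: [22, 16, -8, 3, 23, 26]
Extract 22: [16, 3, -8, 22, 23, 26]
Extract 16: [3, -8, 16, 22, 23, 26]
Extract 3: [-8, 3, 16, 22, 23, 26]


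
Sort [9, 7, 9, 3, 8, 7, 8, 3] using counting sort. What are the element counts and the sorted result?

Count array: [0, 0, 0, 2, 0, 0, 0, 2, 2, 2]
(count[i] = number of elements equal to i)
Cumulative count: [0, 0, 0, 2, 2, 2, 2, 4, 6, 8]
Sorted: [3, 3, 7, 7, 8, 8, 9, 9]


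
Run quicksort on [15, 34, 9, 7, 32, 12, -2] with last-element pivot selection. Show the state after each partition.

Partition 1: pivot=-2 at index 0 -> [-2, 34, 9, 7, 32, 12, 15]
Partition 2: pivot=15 at index 4 -> [-2, 9, 7, 12, 15, 34, 32]
Partition 3: pivot=12 at index 3 -> [-2, 9, 7, 12, 15, 34, 32]
Partition 4: pivot=7 at index 1 -> [-2, 7, 9, 12, 15, 34, 32]
Partition 5: pivot=32 at index 5 -> [-2, 7, 9, 12, 15, 32, 34]


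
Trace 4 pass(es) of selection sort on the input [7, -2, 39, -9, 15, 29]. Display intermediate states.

Pass 1: Select minimum -9 at index 3, swap -> [-9, -2, 39, 7, 15, 29]
Pass 2: Select minimum -2 at index 1, swap -> [-9, -2, 39, 7, 15, 29]
Pass 3: Select minimum 7 at index 3, swap -> [-9, -2, 7, 39, 15, 29]
Pass 4: Select minimum 15 at index 4, swap -> [-9, -2, 7, 15, 39, 29]


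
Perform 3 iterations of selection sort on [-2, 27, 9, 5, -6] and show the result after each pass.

Pass 1: Select minimum -6 at index 4, swap -> [-6, 27, 9, 5, -2]
Pass 2: Select minimum -2 at index 4, swap -> [-6, -2, 9, 5, 27]
Pass 3: Select minimum 5 at index 3, swap -> [-6, -2, 5, 9, 27]


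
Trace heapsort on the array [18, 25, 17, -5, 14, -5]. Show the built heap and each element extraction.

Build heap: [25, 18, 17, -5, 14, -5]
Extract 25: [18, 14, 17, -5, -5, 25]
Extract 18: [17, 14, -5, -5, 18, 25]
Extract 17: [14, -5, -5, 17, 18, 25]
Extract 14: [-5, -5, 14, 17, 18, 25]
Extract -5: [-5, -5, 14, 17, 18, 25]


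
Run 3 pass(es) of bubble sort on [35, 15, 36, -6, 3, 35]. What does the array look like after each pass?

After pass 1: [15, 35, -6, 3, 35, 36] (4 swaps)
After pass 2: [15, -6, 3, 35, 35, 36] (2 swaps)
After pass 3: [-6, 3, 15, 35, 35, 36] (2 swaps)
Total swaps: 8


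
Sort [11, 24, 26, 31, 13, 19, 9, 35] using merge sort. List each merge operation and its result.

Divide and conquer:
  Merge [11] + [24] -> [11, 24]
  Merge [26] + [31] -> [26, 31]
  Merge [11, 24] + [26, 31] -> [11, 24, 26, 31]
  Merge [13] + [19] -> [13, 19]
  Merge [9] + [35] -> [9, 35]
  Merge [13, 19] + [9, 35] -> [9, 13, 19, 35]
  Merge [11, 24, 26, 31] + [9, 13, 19, 35] -> [9, 11, 13, 19, 24, 26, 31, 35]


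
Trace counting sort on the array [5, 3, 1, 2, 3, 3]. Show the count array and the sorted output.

Count array: [0, 1, 1, 3, 0, 1]
(count[i] = number of elements equal to i)
Cumulative count: [0, 1, 2, 5, 5, 6]
Sorted: [1, 2, 3, 3, 3, 5]


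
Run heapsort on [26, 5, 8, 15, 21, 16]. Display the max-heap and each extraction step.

Build heap: [26, 21, 16, 15, 5, 8]
Extract 26: [21, 15, 16, 8, 5, 26]
Extract 21: [16, 15, 5, 8, 21, 26]
Extract 16: [15, 8, 5, 16, 21, 26]
Extract 15: [8, 5, 15, 16, 21, 26]
Extract 8: [5, 8, 15, 16, 21, 26]


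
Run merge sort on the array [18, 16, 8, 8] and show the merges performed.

Divide and conquer:
  Merge [18] + [16] -> [16, 18]
  Merge [8] + [8] -> [8, 8]
  Merge [16, 18] + [8, 8] -> [8, 8, 16, 18]


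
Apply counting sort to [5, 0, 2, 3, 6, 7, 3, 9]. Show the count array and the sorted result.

Count array: [1, 0, 1, 2, 0, 1, 1, 1, 0, 1]
(count[i] = number of elements equal to i)
Cumulative count: [1, 1, 2, 4, 4, 5, 6, 7, 7, 8]
Sorted: [0, 2, 3, 3, 5, 6, 7, 9]


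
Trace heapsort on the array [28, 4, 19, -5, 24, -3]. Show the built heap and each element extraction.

Build heap: [28, 24, 19, -5, 4, -3]
Extract 28: [24, 4, 19, -5, -3, 28]
Extract 24: [19, 4, -3, -5, 24, 28]
Extract 19: [4, -5, -3, 19, 24, 28]
Extract 4: [-3, -5, 4, 19, 24, 28]
Extract -3: [-5, -3, 4, 19, 24, 28]


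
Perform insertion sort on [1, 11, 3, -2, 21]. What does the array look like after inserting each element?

First element 1 is already 'sorted'
Insert 11: shifted 0 elements -> [1, 11, 3, -2, 21]
Insert 3: shifted 1 elements -> [1, 3, 11, -2, 21]
Insert -2: shifted 3 elements -> [-2, 1, 3, 11, 21]
Insert 21: shifted 0 elements -> [-2, 1, 3, 11, 21]


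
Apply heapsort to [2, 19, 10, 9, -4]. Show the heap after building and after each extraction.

Build heap: [19, 9, 10, 2, -4]
Extract 19: [10, 9, -4, 2, 19]
Extract 10: [9, 2, -4, 10, 19]
Extract 9: [2, -4, 9, 10, 19]
Extract 2: [-4, 2, 9, 10, 19]


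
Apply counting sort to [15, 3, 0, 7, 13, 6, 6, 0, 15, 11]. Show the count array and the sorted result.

Count array: [2, 0, 0, 1, 0, 0, 2, 1, 0, 0, 0, 1, 0, 1, 0, 2]
(count[i] = number of elements equal to i)
Cumulative count: [2, 2, 2, 3, 3, 3, 5, 6, 6, 6, 6, 7, 7, 8, 8, 10]
Sorted: [0, 0, 3, 6, 6, 7, 11, 13, 15, 15]


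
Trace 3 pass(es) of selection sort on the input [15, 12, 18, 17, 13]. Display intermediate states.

Pass 1: Select minimum 12 at index 1, swap -> [12, 15, 18, 17, 13]
Pass 2: Select minimum 13 at index 4, swap -> [12, 13, 18, 17, 15]
Pass 3: Select minimum 15 at index 4, swap -> [12, 13, 15, 17, 18]


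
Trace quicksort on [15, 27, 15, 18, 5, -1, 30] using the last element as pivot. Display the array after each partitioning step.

Partition 1: pivot=30 at index 6 -> [15, 27, 15, 18, 5, -1, 30]
Partition 2: pivot=-1 at index 0 -> [-1, 27, 15, 18, 5, 15, 30]
Partition 3: pivot=15 at index 3 -> [-1, 15, 5, 15, 27, 18, 30]
Partition 4: pivot=5 at index 1 -> [-1, 5, 15, 15, 27, 18, 30]
Partition 5: pivot=18 at index 4 -> [-1, 5, 15, 15, 18, 27, 30]


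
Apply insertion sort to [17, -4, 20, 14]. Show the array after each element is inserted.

First element 17 is already 'sorted'
Insert -4: shifted 1 elements -> [-4, 17, 20, 14]
Insert 20: shifted 0 elements -> [-4, 17, 20, 14]
Insert 14: shifted 2 elements -> [-4, 14, 17, 20]


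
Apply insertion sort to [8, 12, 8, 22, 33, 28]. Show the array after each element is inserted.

First element 8 is already 'sorted'
Insert 12: shifted 0 elements -> [8, 12, 8, 22, 33, 28]
Insert 8: shifted 1 elements -> [8, 8, 12, 22, 33, 28]
Insert 22: shifted 0 elements -> [8, 8, 12, 22, 33, 28]
Insert 33: shifted 0 elements -> [8, 8, 12, 22, 33, 28]
Insert 28: shifted 1 elements -> [8, 8, 12, 22, 28, 33]


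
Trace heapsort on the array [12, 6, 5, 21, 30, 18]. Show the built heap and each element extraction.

Build heap: [30, 21, 18, 12, 6, 5]
Extract 30: [21, 12, 18, 5, 6, 30]
Extract 21: [18, 12, 6, 5, 21, 30]
Extract 18: [12, 5, 6, 18, 21, 30]
Extract 12: [6, 5, 12, 18, 21, 30]
Extract 6: [5, 6, 12, 18, 21, 30]


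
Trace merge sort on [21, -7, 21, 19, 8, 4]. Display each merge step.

Divide and conquer:
  Merge [-7] + [21] -> [-7, 21]
  Merge [21] + [-7, 21] -> [-7, 21, 21]
  Merge [8] + [4] -> [4, 8]
  Merge [19] + [4, 8] -> [4, 8, 19]
  Merge [-7, 21, 21] + [4, 8, 19] -> [-7, 4, 8, 19, 21, 21]


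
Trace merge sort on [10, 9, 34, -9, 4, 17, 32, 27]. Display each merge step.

Divide and conquer:
  Merge [10] + [9] -> [9, 10]
  Merge [34] + [-9] -> [-9, 34]
  Merge [9, 10] + [-9, 34] -> [-9, 9, 10, 34]
  Merge [4] + [17] -> [4, 17]
  Merge [32] + [27] -> [27, 32]
  Merge [4, 17] + [27, 32] -> [4, 17, 27, 32]
  Merge [-9, 9, 10, 34] + [4, 17, 27, 32] -> [-9, 4, 9, 10, 17, 27, 32, 34]


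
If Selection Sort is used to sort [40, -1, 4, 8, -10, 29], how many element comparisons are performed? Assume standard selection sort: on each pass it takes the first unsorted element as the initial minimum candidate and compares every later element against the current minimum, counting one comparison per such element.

Pass 1: scan indices 1..5 for the minimum = 5 comparison(s); min is -10, place at index 0 -> [-10, -1, 4, 8, 40, 29]
Pass 2: scan indices 2..5 for the minimum = 4 comparison(s); min is -1, place at index 1 -> [-10, -1, 4, 8, 40, 29]
Pass 3: scan indices 3..5 for the minimum = 3 comparison(s); min is 4, place at index 2 -> [-10, -1, 4, 8, 40, 29]
Pass 4: scan indices 4..5 for the minimum = 2 comparison(s); min is 8, place at index 3 -> [-10, -1, 4, 8, 40, 29]
Pass 5: scan indices 5..5 for the minimum = 1 comparison(s); min is 29, place at index 4 -> [-10, -1, 4, 8, 29, 40]
Selection sort always scans the whole unsorted suffix, so the count is (n-1) + (n-2) + ... + 1 = n(n-1)/2 = 6*5/2 = 15 regardless of the input order.
Total comparisons: 5 + 4 + 3 + 2 + 1 = 15


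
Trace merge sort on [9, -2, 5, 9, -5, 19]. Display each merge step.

Divide and conquer:
  Merge [-2] + [5] -> [-2, 5]
  Merge [9] + [-2, 5] -> [-2, 5, 9]
  Merge [-5] + [19] -> [-5, 19]
  Merge [9] + [-5, 19] -> [-5, 9, 19]
  Merge [-2, 5, 9] + [-5, 9, 19] -> [-5, -2, 5, 9, 9, 19]


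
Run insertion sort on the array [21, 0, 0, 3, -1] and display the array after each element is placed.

First element 21 is already 'sorted'
Insert 0: shifted 1 elements -> [0, 21, 0, 3, -1]
Insert 0: shifted 1 elements -> [0, 0, 21, 3, -1]
Insert 3: shifted 1 elements -> [0, 0, 3, 21, -1]
Insert -1: shifted 4 elements -> [-1, 0, 0, 3, 21]


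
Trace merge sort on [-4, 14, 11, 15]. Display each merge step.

Divide and conquer:
  Merge [-4] + [14] -> [-4, 14]
  Merge [11] + [15] -> [11, 15]
  Merge [-4, 14] + [11, 15] -> [-4, 11, 14, 15]


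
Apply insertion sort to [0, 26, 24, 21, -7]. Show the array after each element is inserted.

First element 0 is already 'sorted'
Insert 26: shifted 0 elements -> [0, 26, 24, 21, -7]
Insert 24: shifted 1 elements -> [0, 24, 26, 21, -7]
Insert 21: shifted 2 elements -> [0, 21, 24, 26, -7]
Insert -7: shifted 4 elements -> [-7, 0, 21, 24, 26]


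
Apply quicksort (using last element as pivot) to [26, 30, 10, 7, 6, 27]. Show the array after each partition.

Partition 1: pivot=27 at index 4 -> [26, 10, 7, 6, 27, 30]
Partition 2: pivot=6 at index 0 -> [6, 10, 7, 26, 27, 30]
Partition 3: pivot=26 at index 3 -> [6, 10, 7, 26, 27, 30]
Partition 4: pivot=7 at index 1 -> [6, 7, 10, 26, 27, 30]


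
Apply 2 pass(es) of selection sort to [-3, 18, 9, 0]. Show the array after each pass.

Pass 1: Select minimum -3 at index 0, swap -> [-3, 18, 9, 0]
Pass 2: Select minimum 0 at index 3, swap -> [-3, 0, 9, 18]


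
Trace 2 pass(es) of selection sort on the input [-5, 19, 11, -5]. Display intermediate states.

Pass 1: Select minimum -5 at index 0, swap -> [-5, 19, 11, -5]
Pass 2: Select minimum -5 at index 3, swap -> [-5, -5, 11, 19]


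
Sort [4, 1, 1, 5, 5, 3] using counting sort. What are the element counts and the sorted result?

Count array: [0, 2, 0, 1, 1, 2]
(count[i] = number of elements equal to i)
Cumulative count: [0, 2, 2, 3, 4, 6]
Sorted: [1, 1, 3, 4, 5, 5]


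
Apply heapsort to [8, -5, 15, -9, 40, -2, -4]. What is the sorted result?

Build heap: [40, 8, 15, -9, -5, -2, -4]
Extract 40: [15, 8, -2, -9, -5, -4, 40]
Extract 15: [8, -4, -2, -9, -5, 15, 40]
Extract 8: [-2, -4, -5, -9, 8, 15, 40]
Extract -2: [-4, -9, -5, -2, 8, 15, 40]
Extract -4: [-5, -9, -4, -2, 8, 15, 40]
Extract -5: [-9, -5, -4, -2, 8, 15, 40]


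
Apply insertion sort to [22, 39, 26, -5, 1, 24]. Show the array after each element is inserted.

First element 22 is already 'sorted'
Insert 39: shifted 0 elements -> [22, 39, 26, -5, 1, 24]
Insert 26: shifted 1 elements -> [22, 26, 39, -5, 1, 24]
Insert -5: shifted 3 elements -> [-5, 22, 26, 39, 1, 24]
Insert 1: shifted 3 elements -> [-5, 1, 22, 26, 39, 24]
Insert 24: shifted 2 elements -> [-5, 1, 22, 24, 26, 39]


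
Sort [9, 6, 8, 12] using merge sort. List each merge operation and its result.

Divide and conquer:
  Merge [9] + [6] -> [6, 9]
  Merge [8] + [12] -> [8, 12]
  Merge [6, 9] + [8, 12] -> [6, 8, 9, 12]


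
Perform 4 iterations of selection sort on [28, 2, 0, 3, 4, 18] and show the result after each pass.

Pass 1: Select minimum 0 at index 2, swap -> [0, 2, 28, 3, 4, 18]
Pass 2: Select minimum 2 at index 1, swap -> [0, 2, 28, 3, 4, 18]
Pass 3: Select minimum 3 at index 3, swap -> [0, 2, 3, 28, 4, 18]
Pass 4: Select minimum 4 at index 4, swap -> [0, 2, 3, 4, 28, 18]


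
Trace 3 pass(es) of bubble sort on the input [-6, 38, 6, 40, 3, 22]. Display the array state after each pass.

After pass 1: [-6, 6, 38, 3, 22, 40] (3 swaps)
After pass 2: [-6, 6, 3, 22, 38, 40] (2 swaps)
After pass 3: [-6, 3, 6, 22, 38, 40] (1 swaps)
Total swaps: 6


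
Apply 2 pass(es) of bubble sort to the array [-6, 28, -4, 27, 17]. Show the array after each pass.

After pass 1: [-6, -4, 27, 17, 28] (3 swaps)
After pass 2: [-6, -4, 17, 27, 28] (1 swaps)
Total swaps: 4


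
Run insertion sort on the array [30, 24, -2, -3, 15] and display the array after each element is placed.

First element 30 is already 'sorted'
Insert 24: shifted 1 elements -> [24, 30, -2, -3, 15]
Insert -2: shifted 2 elements -> [-2, 24, 30, -3, 15]
Insert -3: shifted 3 elements -> [-3, -2, 24, 30, 15]
Insert 15: shifted 2 elements -> [-3, -2, 15, 24, 30]


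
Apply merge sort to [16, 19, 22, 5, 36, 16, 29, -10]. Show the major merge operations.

Divide and conquer:
  Merge [16] + [19] -> [16, 19]
  Merge [22] + [5] -> [5, 22]
  Merge [16, 19] + [5, 22] -> [5, 16, 19, 22]
  Merge [36] + [16] -> [16, 36]
  Merge [29] + [-10] -> [-10, 29]
  Merge [16, 36] + [-10, 29] -> [-10, 16, 29, 36]
  Merge [5, 16, 19, 22] + [-10, 16, 29, 36] -> [-10, 5, 16, 16, 19, 22, 29, 36]


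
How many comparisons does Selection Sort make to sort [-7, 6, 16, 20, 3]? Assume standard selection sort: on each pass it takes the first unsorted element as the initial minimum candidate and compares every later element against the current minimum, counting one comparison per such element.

Pass 1: scan indices 1..4 for the minimum = 4 comparison(s); min is -7, place at index 0 -> [-7, 6, 16, 20, 3]
Pass 2: scan indices 2..4 for the minimum = 3 comparison(s); min is 3, place at index 1 -> [-7, 3, 16, 20, 6]
Pass 3: scan indices 3..4 for the minimum = 2 comparison(s); min is 6, place at index 2 -> [-7, 3, 6, 20, 16]
Pass 4: scan indices 4..4 for the minimum = 1 comparison(s); min is 16, place at index 3 -> [-7, 3, 6, 16, 20]
Selection sort always scans the whole unsorted suffix, so the count is (n-1) + (n-2) + ... + 1 = n(n-1)/2 = 5*4/2 = 10 regardless of the input order.
Total comparisons: 4 + 3 + 2 + 1 = 10


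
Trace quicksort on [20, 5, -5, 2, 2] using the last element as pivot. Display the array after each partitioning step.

Partition 1: pivot=2 at index 2 -> [-5, 2, 2, 5, 20]
Partition 2: pivot=2 at index 1 -> [-5, 2, 2, 5, 20]
Partition 3: pivot=20 at index 4 -> [-5, 2, 2, 5, 20]


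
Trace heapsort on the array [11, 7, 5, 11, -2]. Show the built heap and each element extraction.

Build heap: [11, 11, 5, 7, -2]
Extract 11: [11, 7, 5, -2, 11]
Extract 11: [7, -2, 5, 11, 11]
Extract 7: [5, -2, 7, 11, 11]
Extract 5: [-2, 5, 7, 11, 11]


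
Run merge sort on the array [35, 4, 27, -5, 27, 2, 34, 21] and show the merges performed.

Divide and conquer:
  Merge [35] + [4] -> [4, 35]
  Merge [27] + [-5] -> [-5, 27]
  Merge [4, 35] + [-5, 27] -> [-5, 4, 27, 35]
  Merge [27] + [2] -> [2, 27]
  Merge [34] + [21] -> [21, 34]
  Merge [2, 27] + [21, 34] -> [2, 21, 27, 34]
  Merge [-5, 4, 27, 35] + [2, 21, 27, 34] -> [-5, 2, 4, 21, 27, 27, 34, 35]


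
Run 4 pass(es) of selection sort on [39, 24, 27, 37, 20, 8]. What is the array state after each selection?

Pass 1: Select minimum 8 at index 5, swap -> [8, 24, 27, 37, 20, 39]
Pass 2: Select minimum 20 at index 4, swap -> [8, 20, 27, 37, 24, 39]
Pass 3: Select minimum 24 at index 4, swap -> [8, 20, 24, 37, 27, 39]
Pass 4: Select minimum 27 at index 4, swap -> [8, 20, 24, 27, 37, 39]


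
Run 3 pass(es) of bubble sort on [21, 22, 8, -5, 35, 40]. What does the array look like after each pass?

After pass 1: [21, 8, -5, 22, 35, 40] (2 swaps)
After pass 2: [8, -5, 21, 22, 35, 40] (2 swaps)
After pass 3: [-5, 8, 21, 22, 35, 40] (1 swaps)
Total swaps: 5


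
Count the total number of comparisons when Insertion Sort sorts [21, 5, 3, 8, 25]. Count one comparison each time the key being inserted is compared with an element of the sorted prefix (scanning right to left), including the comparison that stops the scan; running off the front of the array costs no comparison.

Insert 5: 21 > 5 (shift), reached front = 1 comparison(s) -> [5, 21, 3, 8, 25]
Insert 3: 21 > 3 (shift), 5 > 3 (shift), reached front = 2 comparison(s) -> [3, 5, 21, 8, 25]
Insert 8: 21 > 8 (shift), 5 <= 8 (stop) = 2 comparison(s) -> [3, 5, 8, 21, 25]
Insert 25: 21 <= 25 (stop) = 1 comparison(s) -> [3, 5, 8, 21, 25]
Total comparisons: 1 + 2 + 2 + 1 = 6


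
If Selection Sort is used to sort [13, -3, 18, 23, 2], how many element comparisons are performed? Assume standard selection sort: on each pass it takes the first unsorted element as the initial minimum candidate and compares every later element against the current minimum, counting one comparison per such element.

Pass 1: scan indices 1..4 for the minimum = 4 comparison(s); min is -3, place at index 0 -> [-3, 13, 18, 23, 2]
Pass 2: scan indices 2..4 for the minimum = 3 comparison(s); min is 2, place at index 1 -> [-3, 2, 18, 23, 13]
Pass 3: scan indices 3..4 for the minimum = 2 comparison(s); min is 13, place at index 2 -> [-3, 2, 13, 23, 18]
Pass 4: scan indices 4..4 for the minimum = 1 comparison(s); min is 18, place at index 3 -> [-3, 2, 13, 18, 23]
Selection sort always scans the whole unsorted suffix, so the count is (n-1) + (n-2) + ... + 1 = n(n-1)/2 = 5*4/2 = 10 regardless of the input order.
Total comparisons: 4 + 3 + 2 + 1 = 10


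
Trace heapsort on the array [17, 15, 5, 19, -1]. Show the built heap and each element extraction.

Build heap: [19, 17, 5, 15, -1]
Extract 19: [17, 15, 5, -1, 19]
Extract 17: [15, -1, 5, 17, 19]
Extract 15: [5, -1, 15, 17, 19]
Extract 5: [-1, 5, 15, 17, 19]


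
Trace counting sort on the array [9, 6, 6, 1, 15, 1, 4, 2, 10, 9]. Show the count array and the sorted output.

Count array: [0, 2, 1, 0, 1, 0, 2, 0, 0, 2, 1, 0, 0, 0, 0, 1]
(count[i] = number of elements equal to i)
Cumulative count: [0, 2, 3, 3, 4, 4, 6, 6, 6, 8, 9, 9, 9, 9, 9, 10]
Sorted: [1, 1, 2, 4, 6, 6, 9, 9, 10, 15]


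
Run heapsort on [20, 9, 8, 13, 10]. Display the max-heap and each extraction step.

Build heap: [20, 13, 8, 9, 10]
Extract 20: [13, 10, 8, 9, 20]
Extract 13: [10, 9, 8, 13, 20]
Extract 10: [9, 8, 10, 13, 20]
Extract 9: [8, 9, 10, 13, 20]


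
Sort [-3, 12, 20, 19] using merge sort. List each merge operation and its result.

Divide and conquer:
  Merge [-3] + [12] -> [-3, 12]
  Merge [20] + [19] -> [19, 20]
  Merge [-3, 12] + [19, 20] -> [-3, 12, 19, 20]


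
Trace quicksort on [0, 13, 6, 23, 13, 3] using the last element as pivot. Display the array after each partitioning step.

Partition 1: pivot=3 at index 1 -> [0, 3, 6, 23, 13, 13]
Partition 2: pivot=13 at index 4 -> [0, 3, 6, 13, 13, 23]
Partition 3: pivot=13 at index 3 -> [0, 3, 6, 13, 13, 23]


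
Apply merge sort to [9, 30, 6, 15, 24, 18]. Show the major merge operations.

Divide and conquer:
  Merge [30] + [6] -> [6, 30]
  Merge [9] + [6, 30] -> [6, 9, 30]
  Merge [24] + [18] -> [18, 24]
  Merge [15] + [18, 24] -> [15, 18, 24]
  Merge [6, 9, 30] + [15, 18, 24] -> [6, 9, 15, 18, 24, 30]


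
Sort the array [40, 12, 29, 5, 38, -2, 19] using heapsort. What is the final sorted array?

Build heap: [40, 38, 29, 5, 12, -2, 19]
Extract 40: [38, 19, 29, 5, 12, -2, 40]
Extract 38: [29, 19, -2, 5, 12, 38, 40]
Extract 29: [19, 12, -2, 5, 29, 38, 40]
Extract 19: [12, 5, -2, 19, 29, 38, 40]
Extract 12: [5, -2, 12, 19, 29, 38, 40]
Extract 5: [-2, 5, 12, 19, 29, 38, 40]


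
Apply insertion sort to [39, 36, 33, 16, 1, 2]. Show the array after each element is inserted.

First element 39 is already 'sorted'
Insert 36: shifted 1 elements -> [36, 39, 33, 16, 1, 2]
Insert 33: shifted 2 elements -> [33, 36, 39, 16, 1, 2]
Insert 16: shifted 3 elements -> [16, 33, 36, 39, 1, 2]
Insert 1: shifted 4 elements -> [1, 16, 33, 36, 39, 2]
Insert 2: shifted 4 elements -> [1, 2, 16, 33, 36, 39]


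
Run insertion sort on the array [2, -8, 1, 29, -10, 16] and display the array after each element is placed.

First element 2 is already 'sorted'
Insert -8: shifted 1 elements -> [-8, 2, 1, 29, -10, 16]
Insert 1: shifted 1 elements -> [-8, 1, 2, 29, -10, 16]
Insert 29: shifted 0 elements -> [-8, 1, 2, 29, -10, 16]
Insert -10: shifted 4 elements -> [-10, -8, 1, 2, 29, 16]
Insert 16: shifted 1 elements -> [-10, -8, 1, 2, 16, 29]


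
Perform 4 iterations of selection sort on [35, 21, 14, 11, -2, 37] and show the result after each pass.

Pass 1: Select minimum -2 at index 4, swap -> [-2, 21, 14, 11, 35, 37]
Pass 2: Select minimum 11 at index 3, swap -> [-2, 11, 14, 21, 35, 37]
Pass 3: Select minimum 14 at index 2, swap -> [-2, 11, 14, 21, 35, 37]
Pass 4: Select minimum 21 at index 3, swap -> [-2, 11, 14, 21, 35, 37]


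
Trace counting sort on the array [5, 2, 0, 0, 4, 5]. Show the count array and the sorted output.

Count array: [2, 0, 1, 0, 1, 2]
(count[i] = number of elements equal to i)
Cumulative count: [2, 2, 3, 3, 4, 6]
Sorted: [0, 0, 2, 4, 5, 5]


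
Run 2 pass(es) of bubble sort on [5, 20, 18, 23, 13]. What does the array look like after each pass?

After pass 1: [5, 18, 20, 13, 23] (2 swaps)
After pass 2: [5, 18, 13, 20, 23] (1 swaps)
Total swaps: 3


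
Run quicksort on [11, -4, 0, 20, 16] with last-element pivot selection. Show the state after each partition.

Partition 1: pivot=16 at index 3 -> [11, -4, 0, 16, 20]
Partition 2: pivot=0 at index 1 -> [-4, 0, 11, 16, 20]


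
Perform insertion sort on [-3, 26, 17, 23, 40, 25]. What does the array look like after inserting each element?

First element -3 is already 'sorted'
Insert 26: shifted 0 elements -> [-3, 26, 17, 23, 40, 25]
Insert 17: shifted 1 elements -> [-3, 17, 26, 23, 40, 25]
Insert 23: shifted 1 elements -> [-3, 17, 23, 26, 40, 25]
Insert 40: shifted 0 elements -> [-3, 17, 23, 26, 40, 25]
Insert 25: shifted 2 elements -> [-3, 17, 23, 25, 26, 40]


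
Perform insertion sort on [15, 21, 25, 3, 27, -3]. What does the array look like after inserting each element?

First element 15 is already 'sorted'
Insert 21: shifted 0 elements -> [15, 21, 25, 3, 27, -3]
Insert 25: shifted 0 elements -> [15, 21, 25, 3, 27, -3]
Insert 3: shifted 3 elements -> [3, 15, 21, 25, 27, -3]
Insert 27: shifted 0 elements -> [3, 15, 21, 25, 27, -3]
Insert -3: shifted 5 elements -> [-3, 3, 15, 21, 25, 27]


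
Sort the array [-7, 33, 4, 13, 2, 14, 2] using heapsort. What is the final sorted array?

Build heap: [33, 13, 14, -7, 2, 4, 2]
Extract 33: [14, 13, 4, -7, 2, 2, 33]
Extract 14: [13, 2, 4, -7, 2, 14, 33]
Extract 13: [4, 2, 2, -7, 13, 14, 33]
Extract 4: [2, -7, 2, 4, 13, 14, 33]
Extract 2: [2, -7, 2, 4, 13, 14, 33]
Extract 2: [-7, 2, 2, 4, 13, 14, 33]


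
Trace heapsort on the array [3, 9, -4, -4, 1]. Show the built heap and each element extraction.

Build heap: [9, 3, -4, -4, 1]
Extract 9: [3, 1, -4, -4, 9]
Extract 3: [1, -4, -4, 3, 9]
Extract 1: [-4, -4, 1, 3, 9]
Extract -4: [-4, -4, 1, 3, 9]


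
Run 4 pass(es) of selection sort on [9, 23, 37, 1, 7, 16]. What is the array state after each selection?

Pass 1: Select minimum 1 at index 3, swap -> [1, 23, 37, 9, 7, 16]
Pass 2: Select minimum 7 at index 4, swap -> [1, 7, 37, 9, 23, 16]
Pass 3: Select minimum 9 at index 3, swap -> [1, 7, 9, 37, 23, 16]
Pass 4: Select minimum 16 at index 5, swap -> [1, 7, 9, 16, 23, 37]


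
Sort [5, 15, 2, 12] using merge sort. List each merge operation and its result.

Divide and conquer:
  Merge [5] + [15] -> [5, 15]
  Merge [2] + [12] -> [2, 12]
  Merge [5, 15] + [2, 12] -> [2, 5, 12, 15]


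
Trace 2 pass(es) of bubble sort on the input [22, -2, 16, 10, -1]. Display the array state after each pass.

After pass 1: [-2, 16, 10, -1, 22] (4 swaps)
After pass 2: [-2, 10, -1, 16, 22] (2 swaps)
Total swaps: 6


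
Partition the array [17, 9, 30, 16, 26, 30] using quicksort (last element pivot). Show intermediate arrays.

Partition 1: pivot=30 at index 5 -> [17, 9, 30, 16, 26, 30]
Partition 2: pivot=26 at index 3 -> [17, 9, 16, 26, 30, 30]
Partition 3: pivot=16 at index 1 -> [9, 16, 17, 26, 30, 30]


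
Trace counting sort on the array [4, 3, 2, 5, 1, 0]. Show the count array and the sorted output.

Count array: [1, 1, 1, 1, 1, 1]
(count[i] = number of elements equal to i)
Cumulative count: [1, 2, 3, 4, 5, 6]
Sorted: [0, 1, 2, 3, 4, 5]


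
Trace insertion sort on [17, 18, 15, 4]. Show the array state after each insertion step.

First element 17 is already 'sorted'
Insert 18: shifted 0 elements -> [17, 18, 15, 4]
Insert 15: shifted 2 elements -> [15, 17, 18, 4]
Insert 4: shifted 3 elements -> [4, 15, 17, 18]


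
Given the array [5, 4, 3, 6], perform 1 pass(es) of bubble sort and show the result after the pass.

After pass 1: [4, 3, 5, 6] (2 swaps)
Total swaps: 2


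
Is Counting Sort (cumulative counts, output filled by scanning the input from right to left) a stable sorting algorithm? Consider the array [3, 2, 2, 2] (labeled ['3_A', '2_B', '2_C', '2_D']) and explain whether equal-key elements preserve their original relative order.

Trace Counting Sort on the labeled array (the key is the number; the letter only tracks identity):
  Counts for values 0..3: [0, 0, 3, 1]
  Cumulative counts: [0, 0, 3, 4]
  Scan right to left: place 2_D at output index 2
  Scan right to left: place 2_C at output index 1
  Scan right to left: place 2_B at output index 0
  Scan right to left: place 3_A at output index 3
  Output: [2_B, 2_C, 2_D, 3_A]
Equal keys:
  value 2: originally 2_B, 2_C, 2_D; after sorting 2_B, 2_C, 2_D -> order preserved
All equal keys kept their original relative order. Counting Sort is stable: scanning the input right to left with decreasing cumulative counts places later duplicates at later output positions.
Answer: Stable


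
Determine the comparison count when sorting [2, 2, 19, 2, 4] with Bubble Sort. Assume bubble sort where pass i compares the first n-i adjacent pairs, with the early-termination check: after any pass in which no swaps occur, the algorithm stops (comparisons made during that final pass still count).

Pass 1: compare adjacent pairs (0,1)..(3,4) = 4 comparison(s), 2 swap(s) -> [2, 2, 2, 4, 19]
Pass 2: compare adjacent pairs (0,1)..(2,3) = 3 comparison(s), 0 swap(s) -> [2, 2, 2, 4, 19]
No swaps in this pass, so bubble sort stops here.
Total comparisons: 4 + 3 = 7


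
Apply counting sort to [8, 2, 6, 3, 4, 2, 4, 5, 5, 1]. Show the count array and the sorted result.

Count array: [0, 1, 2, 1, 2, 2, 1, 0, 1]
(count[i] = number of elements equal to i)
Cumulative count: [0, 1, 3, 4, 6, 8, 9, 9, 10]
Sorted: [1, 2, 2, 3, 4, 4, 5, 5, 6, 8]


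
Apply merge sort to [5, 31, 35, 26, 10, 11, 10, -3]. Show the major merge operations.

Divide and conquer:
  Merge [5] + [31] -> [5, 31]
  Merge [35] + [26] -> [26, 35]
  Merge [5, 31] + [26, 35] -> [5, 26, 31, 35]
  Merge [10] + [11] -> [10, 11]
  Merge [10] + [-3] -> [-3, 10]
  Merge [10, 11] + [-3, 10] -> [-3, 10, 10, 11]
  Merge [5, 26, 31, 35] + [-3, 10, 10, 11] -> [-3, 5, 10, 10, 11, 26, 31, 35]


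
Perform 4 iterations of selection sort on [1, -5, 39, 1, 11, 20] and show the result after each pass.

Pass 1: Select minimum -5 at index 1, swap -> [-5, 1, 39, 1, 11, 20]
Pass 2: Select minimum 1 at index 1, swap -> [-5, 1, 39, 1, 11, 20]
Pass 3: Select minimum 1 at index 3, swap -> [-5, 1, 1, 39, 11, 20]
Pass 4: Select minimum 11 at index 4, swap -> [-5, 1, 1, 11, 39, 20]


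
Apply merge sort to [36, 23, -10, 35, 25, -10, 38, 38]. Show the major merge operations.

Divide and conquer:
  Merge [36] + [23] -> [23, 36]
  Merge [-10] + [35] -> [-10, 35]
  Merge [23, 36] + [-10, 35] -> [-10, 23, 35, 36]
  Merge [25] + [-10] -> [-10, 25]
  Merge [38] + [38] -> [38, 38]
  Merge [-10, 25] + [38, 38] -> [-10, 25, 38, 38]
  Merge [-10, 23, 35, 36] + [-10, 25, 38, 38] -> [-10, -10, 23, 25, 35, 36, 38, 38]


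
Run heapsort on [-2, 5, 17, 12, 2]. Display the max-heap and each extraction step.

Build heap: [17, 12, -2, 5, 2]
Extract 17: [12, 5, -2, 2, 17]
Extract 12: [5, 2, -2, 12, 17]
Extract 5: [2, -2, 5, 12, 17]
Extract 2: [-2, 2, 5, 12, 17]


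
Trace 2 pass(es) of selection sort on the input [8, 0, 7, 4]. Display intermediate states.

Pass 1: Select minimum 0 at index 1, swap -> [0, 8, 7, 4]
Pass 2: Select minimum 4 at index 3, swap -> [0, 4, 7, 8]


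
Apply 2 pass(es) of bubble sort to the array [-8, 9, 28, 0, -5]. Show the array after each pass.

After pass 1: [-8, 9, 0, -5, 28] (2 swaps)
After pass 2: [-8, 0, -5, 9, 28] (2 swaps)
Total swaps: 4


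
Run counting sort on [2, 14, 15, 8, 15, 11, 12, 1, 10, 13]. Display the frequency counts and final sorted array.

Count array: [0, 1, 1, 0, 0, 0, 0, 0, 1, 0, 1, 1, 1, 1, 1, 2]
(count[i] = number of elements equal to i)
Cumulative count: [0, 1, 2, 2, 2, 2, 2, 2, 3, 3, 4, 5, 6, 7, 8, 10]
Sorted: [1, 2, 8, 10, 11, 12, 13, 14, 15, 15]


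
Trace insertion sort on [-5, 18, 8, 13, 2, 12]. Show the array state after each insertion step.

First element -5 is already 'sorted'
Insert 18: shifted 0 elements -> [-5, 18, 8, 13, 2, 12]
Insert 8: shifted 1 elements -> [-5, 8, 18, 13, 2, 12]
Insert 13: shifted 1 elements -> [-5, 8, 13, 18, 2, 12]
Insert 2: shifted 3 elements -> [-5, 2, 8, 13, 18, 12]
Insert 12: shifted 2 elements -> [-5, 2, 8, 12, 13, 18]


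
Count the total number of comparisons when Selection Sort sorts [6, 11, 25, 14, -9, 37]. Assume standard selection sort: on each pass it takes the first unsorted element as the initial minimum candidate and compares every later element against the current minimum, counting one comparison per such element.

Pass 1: scan indices 1..5 for the minimum = 5 comparison(s); min is -9, place at index 0 -> [-9, 11, 25, 14, 6, 37]
Pass 2: scan indices 2..5 for the minimum = 4 comparison(s); min is 6, place at index 1 -> [-9, 6, 25, 14, 11, 37]
Pass 3: scan indices 3..5 for the minimum = 3 comparison(s); min is 11, place at index 2 -> [-9, 6, 11, 14, 25, 37]
Pass 4: scan indices 4..5 for the minimum = 2 comparison(s); min is 14, place at index 3 -> [-9, 6, 11, 14, 25, 37]
Pass 5: scan indices 5..5 for the minimum = 1 comparison(s); min is 25, place at index 4 -> [-9, 6, 11, 14, 25, 37]
Selection sort always scans the whole unsorted suffix, so the count is (n-1) + (n-2) + ... + 1 = n(n-1)/2 = 6*5/2 = 15 regardless of the input order.
Total comparisons: 5 + 4 + 3 + 2 + 1 = 15


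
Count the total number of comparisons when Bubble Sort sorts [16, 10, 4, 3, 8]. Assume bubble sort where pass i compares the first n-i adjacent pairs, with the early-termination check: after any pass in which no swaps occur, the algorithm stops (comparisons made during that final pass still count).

Pass 1: compare adjacent pairs (0,1)..(3,4) = 4 comparison(s), 4 swap(s) -> [10, 4, 3, 8, 16]
Pass 2: compare adjacent pairs (0,1)..(2,3) = 3 comparison(s), 3 swap(s) -> [4, 3, 8, 10, 16]
Pass 3: compare adjacent pairs (0,1)..(1,2) = 2 comparison(s), 1 swap(s) -> [3, 4, 8, 10, 16]
Pass 4: compare adjacent pairs (0,1)..(0,1) = 1 comparison(s), 0 swap(s) -> [3, 4, 8, 10, 16]
No swaps in this pass, so bubble sort stops here.
Total comparisons: 4 + 3 + 2 + 1 = 10


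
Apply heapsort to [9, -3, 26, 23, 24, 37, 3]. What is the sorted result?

Build heap: [37, 24, 26, 23, -3, 9, 3]
Extract 37: [26, 24, 9, 23, -3, 3, 37]
Extract 26: [24, 23, 9, 3, -3, 26, 37]
Extract 24: [23, 3, 9, -3, 24, 26, 37]
Extract 23: [9, 3, -3, 23, 24, 26, 37]
Extract 9: [3, -3, 9, 23, 24, 26, 37]
Extract 3: [-3, 3, 9, 23, 24, 26, 37]


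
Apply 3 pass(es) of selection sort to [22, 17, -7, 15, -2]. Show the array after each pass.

Pass 1: Select minimum -7 at index 2, swap -> [-7, 17, 22, 15, -2]
Pass 2: Select minimum -2 at index 4, swap -> [-7, -2, 22, 15, 17]
Pass 3: Select minimum 15 at index 3, swap -> [-7, -2, 15, 22, 17]


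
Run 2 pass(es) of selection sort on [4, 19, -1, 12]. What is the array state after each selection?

Pass 1: Select minimum -1 at index 2, swap -> [-1, 19, 4, 12]
Pass 2: Select minimum 4 at index 2, swap -> [-1, 4, 19, 12]


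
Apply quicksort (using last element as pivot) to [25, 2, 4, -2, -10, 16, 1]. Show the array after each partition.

Partition 1: pivot=1 at index 2 -> [-2, -10, 1, 25, 2, 16, 4]
Partition 2: pivot=-10 at index 0 -> [-10, -2, 1, 25, 2, 16, 4]
Partition 3: pivot=4 at index 4 -> [-10, -2, 1, 2, 4, 16, 25]
Partition 4: pivot=25 at index 6 -> [-10, -2, 1, 2, 4, 16, 25]


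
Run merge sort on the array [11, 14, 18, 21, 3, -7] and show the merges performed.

Divide and conquer:
  Merge [14] + [18] -> [14, 18]
  Merge [11] + [14, 18] -> [11, 14, 18]
  Merge [3] + [-7] -> [-7, 3]
  Merge [21] + [-7, 3] -> [-7, 3, 21]
  Merge [11, 14, 18] + [-7, 3, 21] -> [-7, 3, 11, 14, 18, 21]


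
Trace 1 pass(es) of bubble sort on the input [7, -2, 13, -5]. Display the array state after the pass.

After pass 1: [-2, 7, -5, 13] (2 swaps)
Total swaps: 2


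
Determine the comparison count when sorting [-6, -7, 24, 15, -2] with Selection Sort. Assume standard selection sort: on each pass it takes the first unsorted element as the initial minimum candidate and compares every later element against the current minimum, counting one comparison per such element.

Pass 1: scan indices 1..4 for the minimum = 4 comparison(s); min is -7, place at index 0 -> [-7, -6, 24, 15, -2]
Pass 2: scan indices 2..4 for the minimum = 3 comparison(s); min is -6, place at index 1 -> [-7, -6, 24, 15, -2]
Pass 3: scan indices 3..4 for the minimum = 2 comparison(s); min is -2, place at index 2 -> [-7, -6, -2, 15, 24]
Pass 4: scan indices 4..4 for the minimum = 1 comparison(s); min is 15, place at index 3 -> [-7, -6, -2, 15, 24]
Selection sort always scans the whole unsorted suffix, so the count is (n-1) + (n-2) + ... + 1 = n(n-1)/2 = 5*4/2 = 10 regardless of the input order.
Total comparisons: 4 + 3 + 2 + 1 = 10


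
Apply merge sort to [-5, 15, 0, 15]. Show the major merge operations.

Divide and conquer:
  Merge [-5] + [15] -> [-5, 15]
  Merge [0] + [15] -> [0, 15]
  Merge [-5, 15] + [0, 15] -> [-5, 0, 15, 15]


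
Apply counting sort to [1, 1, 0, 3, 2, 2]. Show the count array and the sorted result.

Count array: [1, 2, 2, 1]
(count[i] = number of elements equal to i)
Cumulative count: [1, 3, 5, 6]
Sorted: [0, 1, 1, 2, 2, 3]


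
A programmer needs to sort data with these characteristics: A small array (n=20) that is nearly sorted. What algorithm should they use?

Best choice: Insertion sort
Reason: Insertion sort is O(n) for nearly sorted arrays and has low overhead


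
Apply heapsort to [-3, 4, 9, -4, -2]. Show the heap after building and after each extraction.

Build heap: [9, 4, -3, -4, -2]
Extract 9: [4, -2, -3, -4, 9]
Extract 4: [-2, -4, -3, 4, 9]
Extract -2: [-3, -4, -2, 4, 9]
Extract -3: [-4, -3, -2, 4, 9]


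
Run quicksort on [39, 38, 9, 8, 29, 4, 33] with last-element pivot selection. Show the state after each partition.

Partition 1: pivot=33 at index 4 -> [9, 8, 29, 4, 33, 38, 39]
Partition 2: pivot=4 at index 0 -> [4, 8, 29, 9, 33, 38, 39]
Partition 3: pivot=9 at index 2 -> [4, 8, 9, 29, 33, 38, 39]
Partition 4: pivot=39 at index 6 -> [4, 8, 9, 29, 33, 38, 39]


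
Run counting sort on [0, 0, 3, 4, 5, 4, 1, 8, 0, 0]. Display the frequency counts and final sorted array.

Count array: [4, 1, 0, 1, 2, 1, 0, 0, 1]
(count[i] = number of elements equal to i)
Cumulative count: [4, 5, 5, 6, 8, 9, 9, 9, 10]
Sorted: [0, 0, 0, 0, 1, 3, 4, 4, 5, 8]


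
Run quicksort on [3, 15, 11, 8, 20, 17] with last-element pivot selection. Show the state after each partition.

Partition 1: pivot=17 at index 4 -> [3, 15, 11, 8, 17, 20]
Partition 2: pivot=8 at index 1 -> [3, 8, 11, 15, 17, 20]
Partition 3: pivot=15 at index 3 -> [3, 8, 11, 15, 17, 20]


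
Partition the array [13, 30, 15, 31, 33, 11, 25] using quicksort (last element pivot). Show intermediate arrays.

Partition 1: pivot=25 at index 3 -> [13, 15, 11, 25, 33, 30, 31]
Partition 2: pivot=11 at index 0 -> [11, 15, 13, 25, 33, 30, 31]
Partition 3: pivot=13 at index 1 -> [11, 13, 15, 25, 33, 30, 31]
Partition 4: pivot=31 at index 5 -> [11, 13, 15, 25, 30, 31, 33]


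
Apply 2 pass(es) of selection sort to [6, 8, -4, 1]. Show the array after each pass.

Pass 1: Select minimum -4 at index 2, swap -> [-4, 8, 6, 1]
Pass 2: Select minimum 1 at index 3, swap -> [-4, 1, 6, 8]


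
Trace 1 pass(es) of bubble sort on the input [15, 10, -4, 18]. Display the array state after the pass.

After pass 1: [10, -4, 15, 18] (2 swaps)
Total swaps: 2


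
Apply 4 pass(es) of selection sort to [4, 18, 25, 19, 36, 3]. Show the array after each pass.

Pass 1: Select minimum 3 at index 5, swap -> [3, 18, 25, 19, 36, 4]
Pass 2: Select minimum 4 at index 5, swap -> [3, 4, 25, 19, 36, 18]
Pass 3: Select minimum 18 at index 5, swap -> [3, 4, 18, 19, 36, 25]
Pass 4: Select minimum 19 at index 3, swap -> [3, 4, 18, 19, 36, 25]


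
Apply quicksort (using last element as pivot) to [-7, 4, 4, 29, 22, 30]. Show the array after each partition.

Partition 1: pivot=30 at index 5 -> [-7, 4, 4, 29, 22, 30]
Partition 2: pivot=22 at index 3 -> [-7, 4, 4, 22, 29, 30]
Partition 3: pivot=4 at index 2 -> [-7, 4, 4, 22, 29, 30]
Partition 4: pivot=4 at index 1 -> [-7, 4, 4, 22, 29, 30]


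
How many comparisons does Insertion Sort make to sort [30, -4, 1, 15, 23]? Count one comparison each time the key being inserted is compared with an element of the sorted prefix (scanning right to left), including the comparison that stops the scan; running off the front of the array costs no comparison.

Insert -4: 30 > -4 (shift), reached front = 1 comparison(s) -> [-4, 30, 1, 15, 23]
Insert 1: 30 > 1 (shift), -4 <= 1 (stop) = 2 comparison(s) -> [-4, 1, 30, 15, 23]
Insert 15: 30 > 15 (shift), 1 <= 15 (stop) = 2 comparison(s) -> [-4, 1, 15, 30, 23]
Insert 23: 30 > 23 (shift), 15 <= 23 (stop) = 2 comparison(s) -> [-4, 1, 15, 23, 30]
Total comparisons: 1 + 2 + 2 + 2 = 7
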